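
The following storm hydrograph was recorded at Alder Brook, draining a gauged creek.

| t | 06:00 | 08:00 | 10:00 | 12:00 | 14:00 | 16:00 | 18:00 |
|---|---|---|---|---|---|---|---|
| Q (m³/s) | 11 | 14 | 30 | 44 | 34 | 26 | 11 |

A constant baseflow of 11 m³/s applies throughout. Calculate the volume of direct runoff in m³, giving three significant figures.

V ≈ 6.70 × 10^5 m³

Direct-runoff ordinates (Q − Q_b): 0.0, 3.0, 19.0, 33.0, 23.0, 15.0, 0.0 m³/s.
ΣQ_DR = 93.00 m³/s.
With Δt = 2 h = 7200 s, V = ΣQ_DR · Δt = 93.00 × 7200 = 6.70 × 10^5 m³.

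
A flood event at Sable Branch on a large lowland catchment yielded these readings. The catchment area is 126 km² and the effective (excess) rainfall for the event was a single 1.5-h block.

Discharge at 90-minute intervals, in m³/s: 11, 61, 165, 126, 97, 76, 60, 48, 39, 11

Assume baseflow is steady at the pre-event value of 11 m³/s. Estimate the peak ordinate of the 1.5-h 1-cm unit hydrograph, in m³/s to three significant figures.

U_p ≈ 61.5 m³/s

Direct runoff: 0.0, 50.0, 154.0, 115.0, 86.0, 65.0, 49.0, 37.0, 28.0, 0.0 m³/s; ΣQ_DR = 584.0 m³/s, peak = 154.0 m³/s.
Runoff depth d = ΣQ_DR·Δt / A = 584.0 × 5400 / (126 km²) = 25.03 mm.
The 1-cm UH is the DRH scaled by (10 mm)/d, so U_p = 154.0 × 10/25.03 = 61.5 m³/s.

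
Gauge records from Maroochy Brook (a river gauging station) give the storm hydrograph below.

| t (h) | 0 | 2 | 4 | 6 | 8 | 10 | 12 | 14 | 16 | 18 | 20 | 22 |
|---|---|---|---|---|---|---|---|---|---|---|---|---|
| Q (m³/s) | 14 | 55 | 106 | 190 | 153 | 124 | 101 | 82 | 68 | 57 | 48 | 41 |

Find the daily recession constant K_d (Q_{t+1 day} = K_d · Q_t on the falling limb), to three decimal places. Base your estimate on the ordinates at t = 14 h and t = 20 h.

K_d ≈ 0.117

Between t = 14 h and t = 20 h the flow falls from 82 to 48 m³/s over 3×2 h = 6 h.
Per-interval ratio K = (48/82)^(1/3) = 0.8365; K_d = K^(24/2) = 0.117.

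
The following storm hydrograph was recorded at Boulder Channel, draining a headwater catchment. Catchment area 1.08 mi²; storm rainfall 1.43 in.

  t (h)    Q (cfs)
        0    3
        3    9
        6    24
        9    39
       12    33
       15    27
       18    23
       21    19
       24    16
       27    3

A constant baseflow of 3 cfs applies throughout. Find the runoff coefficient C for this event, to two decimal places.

C ≈ 0.50

ΣQ_DR = 166.0 cfs; V = ΣQ_DR·Δt = 1.793 × 10^6 ft³.
Runoff depth d = V / A = 0.7145 in.
C = d / P = 0.7145 / 1.43 = 0.50.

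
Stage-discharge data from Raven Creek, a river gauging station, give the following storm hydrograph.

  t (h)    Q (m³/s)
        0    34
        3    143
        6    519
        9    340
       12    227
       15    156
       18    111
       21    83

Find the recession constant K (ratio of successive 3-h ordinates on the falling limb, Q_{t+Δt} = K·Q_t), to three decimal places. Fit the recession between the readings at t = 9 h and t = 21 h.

Using the recession-limb readings at t = 9 h and t = 21 h: Q falls from 340 to 83 m³/s over 4 intervals.
K = (Q₂/Q₁)^(1/4) = (83/340)^(1/4) = 0.703.

K ≈ 0.703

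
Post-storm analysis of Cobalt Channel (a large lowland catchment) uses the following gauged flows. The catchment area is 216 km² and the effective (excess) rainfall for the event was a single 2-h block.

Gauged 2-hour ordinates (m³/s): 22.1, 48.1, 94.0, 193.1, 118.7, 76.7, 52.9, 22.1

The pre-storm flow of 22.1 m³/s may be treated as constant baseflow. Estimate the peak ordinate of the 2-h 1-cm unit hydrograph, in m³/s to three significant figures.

Direct runoff: 0.0, 26.0, 71.9, 171.0, 96.6, 54.6, 30.8, 0.0 m³/s; ΣQ_DR = 450.9 m³/s, peak = 171.0 m³/s.
Runoff depth d = ΣQ_DR·Δt / A = 450.9 × 7200 / (216 km²) = 15.03 mm.
The 1-cm UH is the DRH scaled by (10 mm)/d, so U_p = 171.0 × 10/15.03 = 114 m³/s.

U_p ≈ 114 m³/s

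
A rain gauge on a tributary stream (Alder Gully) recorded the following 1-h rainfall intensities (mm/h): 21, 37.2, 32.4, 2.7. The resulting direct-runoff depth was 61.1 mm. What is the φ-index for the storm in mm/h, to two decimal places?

Only the 3 blocks with intensity above φ contribute runoff: 21, 37.2, 32.4 mm/h.
Σ(I−φ)·Δt = d  ⇒  (21+37.2+32.4 − 3φ)·1 = 61.1
φ = (90.60 − 61.1/1) / 3 = 9.83 mm/h.

φ ≈ 9.83 mm/h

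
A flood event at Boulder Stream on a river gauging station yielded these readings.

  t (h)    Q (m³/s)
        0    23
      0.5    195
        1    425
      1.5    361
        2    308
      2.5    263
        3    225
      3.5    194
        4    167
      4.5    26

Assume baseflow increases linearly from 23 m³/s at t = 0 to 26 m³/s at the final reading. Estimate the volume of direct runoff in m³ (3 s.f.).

Direct-runoff ordinates (Q − Q_b): 0.00, 171.67, 401.33, 337.00, 283.67, 238.33, 200.00, 168.67, 141.33, 0.00 m³/s.
ΣQ_DR = 1942 m³/s.
With Δt = 0.5 h = 1800 s, V = ΣQ_DR · Δt = 1942 × 1800 = 3.50 × 10^6 m³.

V ≈ 3.50 × 10^6 m³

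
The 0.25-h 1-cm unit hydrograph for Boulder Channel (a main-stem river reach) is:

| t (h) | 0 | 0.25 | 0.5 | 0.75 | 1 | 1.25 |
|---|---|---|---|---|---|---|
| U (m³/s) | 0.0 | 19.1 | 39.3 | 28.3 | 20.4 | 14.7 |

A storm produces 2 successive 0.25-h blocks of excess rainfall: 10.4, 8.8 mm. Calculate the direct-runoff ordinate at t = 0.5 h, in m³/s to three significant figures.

Q ≈ 57.7 m³/s

By discrete convolution, Q_j = Σ (P_i / 10 mm) · U_{j−i}.
At t = 0.5 h (j=2): Q = (10.4/10)·39.3 + (8.8/10)·19.1 = 57.7 m³/s.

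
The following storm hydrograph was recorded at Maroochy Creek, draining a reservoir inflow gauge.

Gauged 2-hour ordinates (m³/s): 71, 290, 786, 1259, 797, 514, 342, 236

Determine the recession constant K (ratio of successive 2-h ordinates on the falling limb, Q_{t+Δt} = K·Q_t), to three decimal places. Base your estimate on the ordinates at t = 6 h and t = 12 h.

Using the recession-limb readings at t = 6 h and t = 12 h: Q falls from 1259 to 342 m³/s over 3 intervals.
K = (Q₂/Q₁)^(1/3) = (342/1259)^(1/3) = 0.648.

K ≈ 0.648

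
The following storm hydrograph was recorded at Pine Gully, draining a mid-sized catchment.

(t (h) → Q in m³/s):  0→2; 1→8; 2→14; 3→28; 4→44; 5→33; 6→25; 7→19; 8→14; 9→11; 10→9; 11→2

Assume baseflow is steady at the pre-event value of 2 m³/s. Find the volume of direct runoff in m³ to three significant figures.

Direct-runoff ordinates (Q − Q_b): 0.0, 6.0, 12.0, 26.0, 42.0, 31.0, 23.0, 17.0, 12.0, 9.0, 7.0, 0.0 m³/s.
ΣQ_DR = 185.0 m³/s.
With Δt = 1 h = 3600 s, V = ΣQ_DR · Δt = 185.0 × 3600 = 6.66 × 10^5 m³.

V ≈ 6.66 × 10^5 m³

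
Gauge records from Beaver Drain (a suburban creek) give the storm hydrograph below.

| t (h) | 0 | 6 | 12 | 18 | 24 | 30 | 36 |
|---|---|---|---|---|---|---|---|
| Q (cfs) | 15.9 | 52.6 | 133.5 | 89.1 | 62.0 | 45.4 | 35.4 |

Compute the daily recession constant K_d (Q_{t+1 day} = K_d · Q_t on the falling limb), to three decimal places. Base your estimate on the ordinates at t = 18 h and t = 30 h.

Between t = 18 h and t = 30 h the flow falls from 89.1 to 45.4 cfs over 2×6 h = 12 h.
Per-interval ratio K = (45.4/89.1)^(1/2) = 0.7138; K_d = K^(24/6) = 0.260.

K_d ≈ 0.260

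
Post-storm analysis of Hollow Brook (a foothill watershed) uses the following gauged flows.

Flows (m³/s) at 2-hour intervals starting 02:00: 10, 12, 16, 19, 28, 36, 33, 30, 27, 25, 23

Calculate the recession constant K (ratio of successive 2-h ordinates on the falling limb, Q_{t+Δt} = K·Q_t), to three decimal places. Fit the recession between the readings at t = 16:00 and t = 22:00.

Using the recession-limb readings at t = 16:00 and t = 22:00: Q falls from 30 to 23 m³/s over 3 intervals.
K = (Q₂/Q₁)^(1/3) = (23/30)^(1/3) = 0.915.

K ≈ 0.915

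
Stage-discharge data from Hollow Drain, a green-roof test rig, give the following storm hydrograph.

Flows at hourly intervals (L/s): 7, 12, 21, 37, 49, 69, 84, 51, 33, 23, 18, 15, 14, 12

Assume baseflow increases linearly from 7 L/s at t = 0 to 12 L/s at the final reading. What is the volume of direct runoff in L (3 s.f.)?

Direct-runoff ordinates (Q − Q_b): 0.00, 4.62, 13.23, 28.85, 40.46, 60.08, 74.69, 41.31, 22.92, 12.54, 7.15, 3.77, 2.38, 0.00 L/s.
ΣQ_DR = 312.0 L/s.
With Δt = 1 h = 3600 s, V = ΣQ_DR · Δt = 312.0 × 3600 = 1.12 × 10^6 L.

V ≈ 1.12 × 10^6 L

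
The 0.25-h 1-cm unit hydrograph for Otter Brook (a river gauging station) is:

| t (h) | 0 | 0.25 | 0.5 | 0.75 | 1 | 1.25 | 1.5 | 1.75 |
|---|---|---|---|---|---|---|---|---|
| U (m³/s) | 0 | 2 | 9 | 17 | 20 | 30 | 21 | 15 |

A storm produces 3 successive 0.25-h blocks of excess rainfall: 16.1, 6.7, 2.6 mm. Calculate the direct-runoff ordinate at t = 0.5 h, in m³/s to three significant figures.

Q ≈ 15.8 m³/s

By discrete convolution, Q_j = Σ (P_i / 10 mm) · U_{j−i}.
At t = 0.5 h (j=2): Q = (16.1/10)·9 + (6.7/10)·2 + (2.6/10)·0 = 15.8 m³/s.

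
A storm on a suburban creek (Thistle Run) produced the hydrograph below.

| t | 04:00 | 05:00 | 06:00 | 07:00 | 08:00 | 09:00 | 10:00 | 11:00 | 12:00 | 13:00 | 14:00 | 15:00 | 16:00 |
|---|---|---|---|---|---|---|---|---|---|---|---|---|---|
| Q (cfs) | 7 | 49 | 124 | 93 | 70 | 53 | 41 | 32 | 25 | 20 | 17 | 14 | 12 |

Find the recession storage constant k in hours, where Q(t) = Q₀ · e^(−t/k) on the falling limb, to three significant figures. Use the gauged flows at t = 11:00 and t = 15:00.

k ≈ 4.84 h

On the falling limb, Q drops from 32 to 14 cfs between t = 11:00 and t = 15:00 (Δt = 4 h).
k = −Δt / ln(Q₂/Q₁) = −4 / ln(14/32) = 4.84 h.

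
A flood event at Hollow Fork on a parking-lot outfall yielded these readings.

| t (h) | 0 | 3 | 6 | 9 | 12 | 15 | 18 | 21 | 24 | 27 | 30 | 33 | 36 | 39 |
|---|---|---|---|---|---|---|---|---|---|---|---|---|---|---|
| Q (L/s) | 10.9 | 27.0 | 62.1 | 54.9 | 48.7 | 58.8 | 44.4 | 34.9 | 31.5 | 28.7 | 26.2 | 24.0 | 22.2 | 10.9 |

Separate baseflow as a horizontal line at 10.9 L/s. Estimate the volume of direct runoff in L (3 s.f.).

Direct-runoff ordinates (Q − Q_b): 0.0, 16.1, 51.2, 44.0, 37.8, 47.9, 33.5, 24.0, 20.6, 17.8, 15.3, 13.1, 11.3, 0.0 L/s.
ΣQ_DR = 332.6 L/s.
With Δt = 3 h = 10800 s, V = ΣQ_DR · Δt = 332.6 × 10800 = 3.59 × 10^6 L.

V ≈ 3.59 × 10^6 L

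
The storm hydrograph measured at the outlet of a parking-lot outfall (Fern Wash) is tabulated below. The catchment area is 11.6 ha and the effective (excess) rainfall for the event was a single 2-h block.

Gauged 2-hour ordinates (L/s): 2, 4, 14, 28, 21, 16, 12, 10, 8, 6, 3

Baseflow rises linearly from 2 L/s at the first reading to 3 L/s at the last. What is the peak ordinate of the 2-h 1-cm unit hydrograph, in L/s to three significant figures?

U_p ≈ 42.9 L/s

Direct runoff: 0.00, 1.90, 11.80, 25.70, 18.60, 13.50, 9.40, 7.30, 5.20, 3.10, 0.00 L/s; ΣQ_DR = 96.50 L/s, peak = 25.70 L/s.
Runoff depth d = ΣQ_DR·Δt / A = 96.50 × 7200 / (11.6 ha) = 5.990 mm.
The 1-cm UH is the DRH scaled by (10 mm)/d, so U_p = 25.70 × 10/5.990 = 42.9 L/s.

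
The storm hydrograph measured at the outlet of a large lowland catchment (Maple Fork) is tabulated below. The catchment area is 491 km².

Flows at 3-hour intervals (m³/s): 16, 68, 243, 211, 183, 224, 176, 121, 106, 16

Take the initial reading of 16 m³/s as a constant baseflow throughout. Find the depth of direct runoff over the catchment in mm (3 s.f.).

Direct runoff: 0.0, 52.0, 227.0, 195.0, 167.0, 208.0, 160.0, 105.0, 90.0, 0.0 m³/s; ΣQ_DR = 1204 m³/s.
V = ΣQ_DR · Δt = 1204 × 10800 s = 1.300 × 10^7 m³.
Over A = 491 km², depth = V / A = 26.5 mm.

d ≈ 26.5 mm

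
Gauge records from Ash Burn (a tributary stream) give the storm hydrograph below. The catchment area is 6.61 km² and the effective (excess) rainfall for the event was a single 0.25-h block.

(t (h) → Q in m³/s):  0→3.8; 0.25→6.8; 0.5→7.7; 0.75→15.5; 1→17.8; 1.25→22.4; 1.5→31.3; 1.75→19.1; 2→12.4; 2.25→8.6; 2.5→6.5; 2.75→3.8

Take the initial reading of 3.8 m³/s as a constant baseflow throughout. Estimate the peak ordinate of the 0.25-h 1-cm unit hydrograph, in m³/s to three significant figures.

Direct runoff: 0.0, 3.0, 3.9, 11.7, 14.0, 18.6, 27.5, 15.3, 8.6, 4.8, 2.7, 0.0 m³/s; ΣQ_DR = 110.1 m³/s, peak = 27.5 m³/s.
Runoff depth d = ΣQ_DR·Δt / A = 110.1 × 900 / (6.61 km²) = 14.99 mm.
The 1-cm UH is the DRH scaled by (10 mm)/d, so U_p = 27.5 × 10/14.99 = 18.3 m³/s.

U_p ≈ 18.3 m³/s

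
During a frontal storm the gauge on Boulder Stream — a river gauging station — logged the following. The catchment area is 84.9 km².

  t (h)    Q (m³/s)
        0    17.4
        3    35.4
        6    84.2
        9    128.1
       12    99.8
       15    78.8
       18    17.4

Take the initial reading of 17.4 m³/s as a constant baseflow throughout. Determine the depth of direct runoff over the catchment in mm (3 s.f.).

d ≈ 43.2 mm

Direct runoff: 0.0, 18.0, 66.8, 110.7, 82.4, 61.4, 0.0 m³/s; ΣQ_DR = 339.3 m³/s.
V = ΣQ_DR · Δt = 339.3 × 10800 s = 3.664 × 10^6 m³.
Over A = 84.9 km², depth = V / A = 43.2 mm.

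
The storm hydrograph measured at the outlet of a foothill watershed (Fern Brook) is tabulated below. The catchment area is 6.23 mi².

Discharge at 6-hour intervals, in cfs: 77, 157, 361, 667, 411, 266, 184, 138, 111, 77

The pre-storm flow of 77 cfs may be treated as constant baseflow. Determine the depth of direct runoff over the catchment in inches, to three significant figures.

d ≈ 2.51 in

Direct runoff: 0.0, 80.0, 284.0, 590.0, 334.0, 189.0, 107.0, 61.0, 34.0, 0.0 cfs; ΣQ_DR = 1679 cfs.
V = ΣQ_DR · Δt = 1679 × 21600 s = 3.627 × 10^7 ft³.
Over A = 6.23 mi², depth = V / A = 2.51 in.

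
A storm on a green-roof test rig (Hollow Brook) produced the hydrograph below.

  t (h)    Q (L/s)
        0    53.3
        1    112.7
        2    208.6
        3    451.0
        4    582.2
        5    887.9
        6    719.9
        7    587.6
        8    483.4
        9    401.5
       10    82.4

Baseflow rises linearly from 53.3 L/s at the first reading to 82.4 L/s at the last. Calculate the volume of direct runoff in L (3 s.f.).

Direct-runoff ordinates (Q − Q_b): 0.00, 56.49, 149.48, 388.97, 517.26, 820.05, 649.14, 513.93, 406.82, 322.01, 0.00 L/s.
ΣQ_DR = 3824 L/s.
With Δt = 1 h = 3600 s, V = ΣQ_DR · Δt = 3824 × 3600 = 1.38 × 10^7 L.

V ≈ 1.38 × 10^7 L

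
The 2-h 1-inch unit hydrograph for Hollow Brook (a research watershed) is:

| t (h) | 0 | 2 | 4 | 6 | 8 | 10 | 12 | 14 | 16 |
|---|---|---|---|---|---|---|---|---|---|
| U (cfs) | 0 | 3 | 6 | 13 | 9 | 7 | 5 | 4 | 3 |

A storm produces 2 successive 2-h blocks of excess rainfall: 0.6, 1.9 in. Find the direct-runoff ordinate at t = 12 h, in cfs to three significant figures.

By discrete convolution, Q_j = Σ (P_i / 1 in) · U_{j−i}.
At t = 12 h (j=6): Q = (0.6/1)·5 + (1.9/1)·7 = 16.3 cfs.

Q ≈ 16.3 cfs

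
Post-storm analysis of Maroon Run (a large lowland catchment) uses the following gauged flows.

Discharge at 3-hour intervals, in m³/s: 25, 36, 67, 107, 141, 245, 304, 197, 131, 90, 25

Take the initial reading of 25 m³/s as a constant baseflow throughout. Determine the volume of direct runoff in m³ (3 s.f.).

V ≈ 1.18 × 10^7 m³

Direct-runoff ordinates (Q − Q_b): 0.0, 11.0, 42.0, 82.0, 116.0, 220.0, 279.0, 172.0, 106.0, 65.0, 0.0 m³/s.
ΣQ_DR = 1093 m³/s.
With Δt = 3 h = 10800 s, V = ΣQ_DR · Δt = 1093 × 10800 = 1.18 × 10^7 m³.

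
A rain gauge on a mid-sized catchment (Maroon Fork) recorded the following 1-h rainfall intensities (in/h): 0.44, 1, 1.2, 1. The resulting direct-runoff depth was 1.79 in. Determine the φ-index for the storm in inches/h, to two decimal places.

Only the 3 blocks with intensity above φ contribute runoff: 1, 1.2, 1 in/h.
Σ(I−φ)·Δt = d  ⇒  (1+1.2+1 − 3φ)·1 = 1.79
φ = (3.200 − 1.79/1) / 3 = 0.47 in/h.

φ ≈ 0.47 in/h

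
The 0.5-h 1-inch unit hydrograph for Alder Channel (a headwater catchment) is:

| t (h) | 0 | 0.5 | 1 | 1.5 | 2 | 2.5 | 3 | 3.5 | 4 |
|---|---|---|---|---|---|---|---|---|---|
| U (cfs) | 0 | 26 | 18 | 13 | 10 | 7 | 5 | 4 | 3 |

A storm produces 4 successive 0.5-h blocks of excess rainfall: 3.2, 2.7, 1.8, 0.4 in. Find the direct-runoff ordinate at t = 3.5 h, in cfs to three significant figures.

By discrete convolution, Q_j = Σ (P_i / 1 in) · U_{j−i}.
At t = 3.5 h (j=7): Q = (3.2/1)·4 + (2.7/1)·5 + (1.8/1)·7 + (0.4/1)·10 = 42.9 cfs.

Q ≈ 42.9 cfs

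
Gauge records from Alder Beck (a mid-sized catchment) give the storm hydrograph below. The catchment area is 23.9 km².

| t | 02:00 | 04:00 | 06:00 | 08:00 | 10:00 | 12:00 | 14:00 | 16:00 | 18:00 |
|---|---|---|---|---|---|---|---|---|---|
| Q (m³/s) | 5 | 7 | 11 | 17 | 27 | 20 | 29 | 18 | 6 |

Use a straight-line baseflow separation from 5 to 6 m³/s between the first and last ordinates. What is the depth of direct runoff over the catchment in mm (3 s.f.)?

Direct runoff: 0.00, 1.88, 5.75, 11.62, 21.50, 14.38, 23.25, 12.12, 0.00 m³/s; ΣQ_DR = 90.50 m³/s.
V = ΣQ_DR · Δt = 90.50 × 7200 s = 6.516 × 10^5 m³.
Over A = 23.9 km², depth = V / A = 27.3 mm.

d ≈ 27.3 mm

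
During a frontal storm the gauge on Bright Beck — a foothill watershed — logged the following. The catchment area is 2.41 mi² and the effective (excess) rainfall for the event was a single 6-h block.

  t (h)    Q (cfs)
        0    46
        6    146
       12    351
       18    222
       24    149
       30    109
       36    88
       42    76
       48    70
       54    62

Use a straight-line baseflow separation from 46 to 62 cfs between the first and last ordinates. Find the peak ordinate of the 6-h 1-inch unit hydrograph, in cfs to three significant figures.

U_p ≈ 100 cfs

Direct runoff: 0.00, 98.22, 301.44, 170.67, 95.89, 54.11, 31.33, 17.56, 9.78, 0.00 cfs; ΣQ_DR = 779.0 cfs, peak = 301.44 cfs.
Runoff depth d = ΣQ_DR·Δt / A = 779.0 × 21600 / (2.41 mi²) = 3.005 in.
The 1-inch UH is the DRH scaled by (1 in)/d, so U_p = 301.44 × 1/3.005 = 100 cfs.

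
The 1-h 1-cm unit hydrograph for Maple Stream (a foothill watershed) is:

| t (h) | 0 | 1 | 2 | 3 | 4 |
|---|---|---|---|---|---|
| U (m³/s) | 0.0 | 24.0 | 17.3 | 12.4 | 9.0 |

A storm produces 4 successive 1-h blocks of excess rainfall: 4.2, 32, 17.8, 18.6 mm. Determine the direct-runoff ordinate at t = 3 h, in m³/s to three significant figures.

Q ≈ 103 m³/s

By discrete convolution, Q_j = Σ (P_i / 10 mm) · U_{j−i}.
At t = 3 h (j=3): Q = (4.2/10)·12.4 + (32/10)·17.3 + (17.8/10)·24.0 + (18.6/10)·0.0 = 103 m³/s.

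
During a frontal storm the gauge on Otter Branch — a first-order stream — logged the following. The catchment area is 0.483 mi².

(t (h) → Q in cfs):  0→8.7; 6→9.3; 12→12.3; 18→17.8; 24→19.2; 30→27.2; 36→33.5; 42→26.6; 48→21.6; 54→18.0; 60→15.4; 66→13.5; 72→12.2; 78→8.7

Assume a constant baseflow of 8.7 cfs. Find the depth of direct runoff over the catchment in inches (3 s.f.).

Direct runoff: 0.0, 0.6, 3.6, 9.1, 10.5, 18.5, 24.8, 17.9, 12.9, 9.3, 6.7, 4.8, 3.5, 0.0 cfs; ΣQ_DR = 122.2 cfs.
V = ΣQ_DR · Δt = 122.2 × 21600 s = 2.640 × 10^6 ft³.
Over A = 0.483 mi², depth = V / A = 2.35 in.

d ≈ 2.35 in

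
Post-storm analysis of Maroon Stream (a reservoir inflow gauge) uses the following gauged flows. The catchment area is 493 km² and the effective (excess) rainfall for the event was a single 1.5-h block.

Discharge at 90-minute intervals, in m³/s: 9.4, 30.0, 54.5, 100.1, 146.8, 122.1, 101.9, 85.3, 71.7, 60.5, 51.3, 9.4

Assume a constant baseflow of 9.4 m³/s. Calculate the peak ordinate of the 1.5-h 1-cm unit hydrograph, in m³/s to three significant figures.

U_p ≈ 172 m³/s

Direct runoff: 0.0, 20.6, 45.1, 90.7, 137.4, 112.7, 92.5, 75.9, 62.3, 51.1, 41.9, 0.0 m³/s; ΣQ_DR = 730.2 m³/s, peak = 137.4 m³/s.
Runoff depth d = ΣQ_DR·Δt / A = 730.2 × 5400 / (493 km²) = 7.998 mm.
The 1-cm UH is the DRH scaled by (10 mm)/d, so U_p = 137.4 × 10/7.998 = 172 m³/s.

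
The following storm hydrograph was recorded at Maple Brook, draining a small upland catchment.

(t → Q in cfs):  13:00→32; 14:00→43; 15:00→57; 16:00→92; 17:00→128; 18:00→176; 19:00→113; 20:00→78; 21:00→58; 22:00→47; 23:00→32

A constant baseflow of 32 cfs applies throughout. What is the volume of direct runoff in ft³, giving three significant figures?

V ≈ 1.81 × 10^6 ft³

Direct-runoff ordinates (Q − Q_b): 0.0, 11.0, 25.0, 60.0, 96.0, 144.0, 81.0, 46.0, 26.0, 15.0, 0.0 cfs.
ΣQ_DR = 504.0 cfs.
With Δt = 1 h = 3600 s, V = ΣQ_DR · Δt = 504.0 × 3600 = 1.81 × 10^6 ft³.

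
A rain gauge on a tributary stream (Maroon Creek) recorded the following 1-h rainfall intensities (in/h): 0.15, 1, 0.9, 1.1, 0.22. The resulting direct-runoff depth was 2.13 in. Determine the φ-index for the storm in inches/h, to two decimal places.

φ ≈ 0.29 in/h

Only the 3 blocks with intensity above φ contribute runoff: 1, 0.9, 1.1 in/h.
Σ(I−φ)·Δt = d  ⇒  (1+0.9+1.1 − 3φ)·1 = 2.13
φ = (3.000 − 2.13/1) / 3 = 0.29 in/h.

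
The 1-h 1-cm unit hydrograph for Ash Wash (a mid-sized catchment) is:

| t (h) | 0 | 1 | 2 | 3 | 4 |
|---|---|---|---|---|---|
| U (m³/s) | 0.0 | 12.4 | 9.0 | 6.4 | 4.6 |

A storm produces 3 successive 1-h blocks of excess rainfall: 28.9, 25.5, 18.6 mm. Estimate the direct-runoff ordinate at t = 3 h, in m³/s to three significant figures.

Q ≈ 64.5 m³/s

By discrete convolution, Q_j = Σ (P_i / 10 mm) · U_{j−i}.
At t = 3 h (j=3): Q = (28.9/10)·6.4 + (25.5/10)·9.0 + (18.6/10)·12.4 = 64.5 m³/s.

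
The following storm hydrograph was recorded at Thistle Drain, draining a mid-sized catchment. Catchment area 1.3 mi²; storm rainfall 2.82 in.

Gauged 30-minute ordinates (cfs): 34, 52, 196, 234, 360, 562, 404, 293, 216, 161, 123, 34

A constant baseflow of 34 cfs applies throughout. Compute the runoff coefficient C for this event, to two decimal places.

C ≈ 0.48

ΣQ_DR = 2261 cfs; V = ΣQ_DR·Δt = 4.070 × 10^6 ft³.
Runoff depth d = V / A = 1.348 in.
C = d / P = 1.348 / 2.82 = 0.48.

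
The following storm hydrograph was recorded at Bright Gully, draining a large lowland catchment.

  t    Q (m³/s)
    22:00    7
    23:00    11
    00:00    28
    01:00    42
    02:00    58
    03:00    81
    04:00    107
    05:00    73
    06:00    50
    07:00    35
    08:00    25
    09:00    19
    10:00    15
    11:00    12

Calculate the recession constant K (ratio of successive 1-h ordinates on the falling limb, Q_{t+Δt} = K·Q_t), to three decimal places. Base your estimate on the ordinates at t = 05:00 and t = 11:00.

Using the recession-limb readings at t = 05:00 and t = 11:00: Q falls from 73 to 12 m³/s over 6 intervals.
K = (Q₂/Q₁)^(1/6) = (12/73)^(1/6) = 0.740.

K ≈ 0.740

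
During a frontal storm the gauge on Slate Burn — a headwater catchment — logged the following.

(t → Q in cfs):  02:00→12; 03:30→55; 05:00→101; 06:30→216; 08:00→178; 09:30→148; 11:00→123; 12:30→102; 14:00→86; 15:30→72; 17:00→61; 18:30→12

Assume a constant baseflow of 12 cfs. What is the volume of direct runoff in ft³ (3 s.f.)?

V ≈ 5.52 × 10^6 ft³

Direct-runoff ordinates (Q − Q_b): 0.0, 43.0, 89.0, 204.0, 166.0, 136.0, 111.0, 90.0, 74.0, 60.0, 49.0, 0.0 cfs.
ΣQ_DR = 1022 cfs.
With Δt = 1.5 h = 5400 s, V = ΣQ_DR · Δt = 1022 × 5400 = 5.52 × 10^6 ft³.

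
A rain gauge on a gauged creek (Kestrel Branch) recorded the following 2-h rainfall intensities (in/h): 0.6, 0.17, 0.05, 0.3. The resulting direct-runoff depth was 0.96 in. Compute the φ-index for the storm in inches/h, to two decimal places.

Only the 2 blocks with intensity above φ contribute runoff: 0.6, 0.3 in/h.
Σ(I−φ)·Δt = d  ⇒  (0.6+0.3 − 2φ)·2 = 0.96
φ = (0.9000 − 0.96/2) / 2 = 0.21 in/h.

φ ≈ 0.21 in/h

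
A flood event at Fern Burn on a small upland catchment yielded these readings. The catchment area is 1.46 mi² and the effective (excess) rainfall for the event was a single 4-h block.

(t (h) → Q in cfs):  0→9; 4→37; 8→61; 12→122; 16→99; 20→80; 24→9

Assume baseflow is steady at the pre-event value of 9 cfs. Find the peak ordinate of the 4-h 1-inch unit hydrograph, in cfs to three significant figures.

U_p ≈ 75.2 cfs

Direct runoff: 0.0, 28.0, 52.0, 113.0, 90.0, 71.0, 0.0 cfs; ΣQ_DR = 354.0 cfs, peak = 113.0 cfs.
Runoff depth d = ΣQ_DR·Δt / A = 354.0 × 14400 / (1.46 mi²) = 1.503 in.
The 1-inch UH is the DRH scaled by (1 in)/d, so U_p = 113.0 × 1/1.503 = 75.2 cfs.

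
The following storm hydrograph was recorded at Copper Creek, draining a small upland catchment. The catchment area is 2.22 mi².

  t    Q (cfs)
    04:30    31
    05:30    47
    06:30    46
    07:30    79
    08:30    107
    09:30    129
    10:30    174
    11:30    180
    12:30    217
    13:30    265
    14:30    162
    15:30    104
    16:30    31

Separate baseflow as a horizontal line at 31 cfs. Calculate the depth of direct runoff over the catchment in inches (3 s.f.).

Direct runoff: 0.0, 16.0, 15.0, 48.0, 76.0, 98.0, 143.0, 149.0, 186.0, 234.0, 131.0, 73.0, 0.0 cfs; ΣQ_DR = 1169 cfs.
V = ΣQ_DR · Δt = 1169 × 3600 s = 4.208 × 10^6 ft³.
Over A = 2.22 mi², depth = V / A = 0.816 in.

d ≈ 0.816 in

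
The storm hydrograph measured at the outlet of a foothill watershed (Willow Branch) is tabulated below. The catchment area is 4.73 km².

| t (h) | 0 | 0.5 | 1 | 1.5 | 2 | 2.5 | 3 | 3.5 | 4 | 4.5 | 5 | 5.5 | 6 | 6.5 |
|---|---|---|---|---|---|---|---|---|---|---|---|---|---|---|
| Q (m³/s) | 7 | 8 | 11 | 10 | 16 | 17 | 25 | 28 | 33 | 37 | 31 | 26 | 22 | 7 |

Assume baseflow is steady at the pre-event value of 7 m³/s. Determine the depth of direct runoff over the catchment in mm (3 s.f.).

Direct runoff: 0.0, 1.0, 4.0, 3.0, 9.0, 10.0, 18.0, 21.0, 26.0, 30.0, 24.0, 19.0, 15.0, 0.0 m³/s; ΣQ_DR = 180.0 m³/s.
V = ΣQ_DR · Δt = 180.0 × 1800 s = 3.240 × 10^5 m³.
Over A = 4.73 km², depth = V / A = 68.5 mm.

d ≈ 68.5 mm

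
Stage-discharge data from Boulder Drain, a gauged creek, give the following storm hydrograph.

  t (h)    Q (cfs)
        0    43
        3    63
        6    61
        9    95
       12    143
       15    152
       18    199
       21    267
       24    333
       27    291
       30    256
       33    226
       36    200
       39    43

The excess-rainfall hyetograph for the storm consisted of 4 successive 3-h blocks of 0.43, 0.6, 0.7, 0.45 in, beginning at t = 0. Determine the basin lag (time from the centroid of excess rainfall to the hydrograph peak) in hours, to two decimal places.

t_L ≈ 17.89 h

Centroid of excess rainfall: t_c = Σ P_i·t̄_i / ΣP_i = 6.1101 h (block centres at 1.5, 4.5, 7.5, 10.5 h).
Hydrograph peak occurs at t = 24 h, so basin lag t_L = 24 − 6.1101 = 17.89 h.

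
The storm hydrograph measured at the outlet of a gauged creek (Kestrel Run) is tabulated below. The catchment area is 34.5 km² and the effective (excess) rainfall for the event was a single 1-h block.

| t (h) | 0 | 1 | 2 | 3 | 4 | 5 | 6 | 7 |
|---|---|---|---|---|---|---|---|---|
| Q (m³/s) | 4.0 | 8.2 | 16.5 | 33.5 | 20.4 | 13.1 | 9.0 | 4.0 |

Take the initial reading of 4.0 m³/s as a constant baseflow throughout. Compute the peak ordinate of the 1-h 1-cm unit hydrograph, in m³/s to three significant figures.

U_p ≈ 36.9 m³/s

Direct runoff: 0.0, 4.2, 12.5, 29.5, 16.4, 9.1, 5.0, 0.0 m³/s; ΣQ_DR = 76.70 m³/s, peak = 29.5 m³/s.
Runoff depth d = ΣQ_DR·Δt / A = 76.70 × 3600 / (34.5 km²) = 8.003 mm.
The 1-cm UH is the DRH scaled by (10 mm)/d, so U_p = 29.5 × 10/8.003 = 36.9 m³/s.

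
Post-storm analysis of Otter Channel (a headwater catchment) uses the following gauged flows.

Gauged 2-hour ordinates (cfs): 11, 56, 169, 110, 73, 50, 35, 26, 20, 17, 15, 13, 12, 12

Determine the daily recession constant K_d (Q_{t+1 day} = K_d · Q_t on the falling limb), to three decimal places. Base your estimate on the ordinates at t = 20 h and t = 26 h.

K_d ≈ 0.410

Between t = 20 h and t = 26 h the flow falls from 15 to 12 cfs over 3×2 h = 6 h.
Per-interval ratio K = (12/15)^(1/3) = 0.9283; K_d = K^(24/2) = 0.410.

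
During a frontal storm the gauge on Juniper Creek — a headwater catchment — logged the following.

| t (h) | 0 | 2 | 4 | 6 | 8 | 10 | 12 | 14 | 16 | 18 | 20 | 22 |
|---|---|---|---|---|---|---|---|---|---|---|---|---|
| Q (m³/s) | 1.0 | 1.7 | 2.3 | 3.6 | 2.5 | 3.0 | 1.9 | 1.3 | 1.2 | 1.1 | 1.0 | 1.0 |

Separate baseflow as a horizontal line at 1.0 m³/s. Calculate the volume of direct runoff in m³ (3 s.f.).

V ≈ 69100 m³

Direct-runoff ordinates (Q − Q_b): 0.0, 0.7, 1.3, 2.6, 1.5, 2.0, 0.9, 0.3, 0.2, 0.1, 0.0, 0.0 m³/s.
ΣQ_DR = 9.600 m³/s.
With Δt = 2 h = 7200 s, V = ΣQ_DR · Δt = 9.600 × 7200 = 69100 m³.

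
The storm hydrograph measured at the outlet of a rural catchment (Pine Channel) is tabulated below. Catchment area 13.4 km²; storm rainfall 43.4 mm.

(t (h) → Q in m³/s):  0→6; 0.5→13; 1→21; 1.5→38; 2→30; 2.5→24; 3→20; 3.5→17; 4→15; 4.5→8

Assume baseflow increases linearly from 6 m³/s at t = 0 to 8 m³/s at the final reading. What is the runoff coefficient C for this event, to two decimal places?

C ≈ 0.38

ΣQ_DR = 122.0 m³/s; V = ΣQ_DR·Δt = 2.196 × 10^5 m³.
Runoff depth d = V / A = 16.39 mm.
C = d / P = 16.39 / 43.4 = 0.38.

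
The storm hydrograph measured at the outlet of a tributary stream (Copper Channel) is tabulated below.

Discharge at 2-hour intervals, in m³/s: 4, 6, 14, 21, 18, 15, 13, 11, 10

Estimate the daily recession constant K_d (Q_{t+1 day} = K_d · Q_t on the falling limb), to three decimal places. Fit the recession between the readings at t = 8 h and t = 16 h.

K_d ≈ 0.171

Between t = 8 h and t = 16 h the flow falls from 18 to 10 m³/s over 4×2 h = 8 h.
Per-interval ratio K = (10/18)^(1/4) = 0.8633; K_d = K^(24/2) = 0.171.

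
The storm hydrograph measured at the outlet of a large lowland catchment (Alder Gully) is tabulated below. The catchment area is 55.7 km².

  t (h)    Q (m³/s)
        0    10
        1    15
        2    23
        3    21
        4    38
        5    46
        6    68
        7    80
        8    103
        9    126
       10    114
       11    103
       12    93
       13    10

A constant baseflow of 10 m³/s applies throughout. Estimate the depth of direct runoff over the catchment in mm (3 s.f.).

d ≈ 45.9 mm

Direct runoff: 0.0, 5.0, 13.0, 11.0, 28.0, 36.0, 58.0, 70.0, 93.0, 116.0, 104.0, 93.0, 83.0, 0.0 m³/s; ΣQ_DR = 710.0 m³/s.
V = ΣQ_DR · Δt = 710.0 × 3600 s = 2.556 × 10^6 m³.
Over A = 55.7 km², depth = V / A = 45.9 mm.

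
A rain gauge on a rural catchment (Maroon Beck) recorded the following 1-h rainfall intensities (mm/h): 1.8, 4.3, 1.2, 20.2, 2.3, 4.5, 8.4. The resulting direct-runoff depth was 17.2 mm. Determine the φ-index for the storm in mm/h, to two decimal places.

Only the 2 blocks with intensity above φ contribute runoff: 20.2, 8.4 mm/h.
Σ(I−φ)·Δt = d  ⇒  (20.2+8.4 − 2φ)·1 = 17.2
φ = (28.60 − 17.2/1) / 2 = 5.70 mm/h.

φ ≈ 5.70 mm/h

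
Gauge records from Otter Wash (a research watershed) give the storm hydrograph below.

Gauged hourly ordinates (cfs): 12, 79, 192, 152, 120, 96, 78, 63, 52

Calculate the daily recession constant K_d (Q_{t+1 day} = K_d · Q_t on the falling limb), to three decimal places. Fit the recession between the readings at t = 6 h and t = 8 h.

Between t = 6 h and t = 8 h the flow falls from 78 to 52 cfs over 2×1 h = 2 h.
Per-interval ratio K = (52/78)^(1/2) = 0.8165; K_d = K^(24/1) = 0.008.

K_d ≈ 0.008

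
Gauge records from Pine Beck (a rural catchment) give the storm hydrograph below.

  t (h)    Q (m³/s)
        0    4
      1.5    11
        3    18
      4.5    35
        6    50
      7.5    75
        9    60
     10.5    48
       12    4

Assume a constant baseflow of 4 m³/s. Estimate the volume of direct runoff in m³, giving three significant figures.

Direct-runoff ordinates (Q − Q_b): 0.0, 7.0, 14.0, 31.0, 46.0, 71.0, 56.0, 44.0, 0.0 m³/s.
ΣQ_DR = 269.0 m³/s.
With Δt = 1.5 h = 5400 s, V = ΣQ_DR · Δt = 269.0 × 5400 = 1.45 × 10^6 m³.

V ≈ 1.45 × 10^6 m³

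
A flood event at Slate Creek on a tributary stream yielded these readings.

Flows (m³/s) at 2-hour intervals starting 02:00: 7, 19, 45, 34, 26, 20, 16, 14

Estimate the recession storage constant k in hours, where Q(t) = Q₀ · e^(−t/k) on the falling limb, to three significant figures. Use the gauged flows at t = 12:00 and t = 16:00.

k ≈ 11.2 h

On the falling limb, Q drops from 20 to 14 m³/s between t = 12:00 and t = 16:00 (Δt = 4 h).
k = −Δt / ln(Q₂/Q₁) = −4 / ln(14/20) = 11.2 h.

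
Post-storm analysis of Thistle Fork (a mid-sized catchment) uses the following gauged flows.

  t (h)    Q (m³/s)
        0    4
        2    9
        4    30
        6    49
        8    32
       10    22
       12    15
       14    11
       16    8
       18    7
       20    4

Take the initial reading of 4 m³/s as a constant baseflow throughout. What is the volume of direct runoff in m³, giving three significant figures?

V ≈ 1.06 × 10^6 m³

Direct-runoff ordinates (Q − Q_b): 0.0, 5.0, 26.0, 45.0, 28.0, 18.0, 11.0, 7.0, 4.0, 3.0, 0.0 m³/s.
ΣQ_DR = 147.0 m³/s.
With Δt = 2 h = 7200 s, V = ΣQ_DR · Δt = 147.0 × 7200 = 1.06 × 10^6 m³.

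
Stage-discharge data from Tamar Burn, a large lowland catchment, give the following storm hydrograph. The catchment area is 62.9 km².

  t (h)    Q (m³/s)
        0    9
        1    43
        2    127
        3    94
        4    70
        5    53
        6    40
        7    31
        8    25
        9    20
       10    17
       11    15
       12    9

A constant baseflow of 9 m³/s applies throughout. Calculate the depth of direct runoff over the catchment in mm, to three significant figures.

Direct runoff: 0.0, 34.0, 118.0, 85.0, 61.0, 44.0, 31.0, 22.0, 16.0, 11.0, 8.0, 6.0, 0.0 m³/s; ΣQ_DR = 436.0 m³/s.
V = ΣQ_DR · Δt = 436.0 × 3600 s = 1.570 × 10^6 m³.
Over A = 62.9 km², depth = V / A = 25.0 mm.

d ≈ 25.0 mm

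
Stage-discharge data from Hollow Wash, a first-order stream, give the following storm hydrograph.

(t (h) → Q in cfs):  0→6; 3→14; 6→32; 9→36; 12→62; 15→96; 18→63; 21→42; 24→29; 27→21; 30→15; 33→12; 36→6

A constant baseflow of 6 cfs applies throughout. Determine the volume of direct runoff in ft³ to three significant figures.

Direct-runoff ordinates (Q − Q_b): 0.0, 8.0, 26.0, 30.0, 56.0, 90.0, 57.0, 36.0, 23.0, 15.0, 9.0, 6.0, 0.0 cfs.
ΣQ_DR = 356.0 cfs.
With Δt = 3 h = 10800 s, V = ΣQ_DR · Δt = 356.0 × 10800 = 3.84 × 10^6 ft³.

V ≈ 3.84 × 10^6 ft³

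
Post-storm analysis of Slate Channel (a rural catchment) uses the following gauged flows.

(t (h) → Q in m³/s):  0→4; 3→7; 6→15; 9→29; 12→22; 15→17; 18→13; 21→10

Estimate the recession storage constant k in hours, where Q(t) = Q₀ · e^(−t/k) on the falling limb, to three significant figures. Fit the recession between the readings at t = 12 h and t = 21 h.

k ≈ 11.4 h

On the falling limb, Q drops from 22 to 10 m³/s between t = 12 h and t = 21 h (Δt = 9 h).
k = −Δt / ln(Q₂/Q₁) = −9 / ln(10/22) = 11.4 h.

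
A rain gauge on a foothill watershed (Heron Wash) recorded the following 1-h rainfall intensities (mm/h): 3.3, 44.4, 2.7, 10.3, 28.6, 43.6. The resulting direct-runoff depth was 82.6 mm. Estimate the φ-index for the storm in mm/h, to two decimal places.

φ ≈ 11.33 mm/h

Only the 3 blocks with intensity above φ contribute runoff: 44.4, 28.6, 43.6 mm/h.
Σ(I−φ)·Δt = d  ⇒  (44.4+28.6+43.6 − 3φ)·1 = 82.6
φ = (116.6 − 82.6/1) / 3 = 11.33 mm/h.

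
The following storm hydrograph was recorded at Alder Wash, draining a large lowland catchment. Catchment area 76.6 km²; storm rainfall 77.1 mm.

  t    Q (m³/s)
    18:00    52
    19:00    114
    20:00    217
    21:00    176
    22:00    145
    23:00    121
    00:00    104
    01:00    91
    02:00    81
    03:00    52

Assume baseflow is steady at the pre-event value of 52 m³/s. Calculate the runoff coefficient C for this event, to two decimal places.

C ≈ 0.39

ΣQ_DR = 633.0 m³/s; V = ΣQ_DR·Δt = 2.279 × 10^6 m³.
Runoff depth d = V / A = 29.75 mm.
C = d / P = 29.75 / 77.1 = 0.39.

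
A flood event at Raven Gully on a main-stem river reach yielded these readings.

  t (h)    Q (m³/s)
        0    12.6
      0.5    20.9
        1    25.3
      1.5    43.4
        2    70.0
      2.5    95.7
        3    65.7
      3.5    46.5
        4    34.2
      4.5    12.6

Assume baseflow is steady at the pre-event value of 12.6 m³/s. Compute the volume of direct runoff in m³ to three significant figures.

V ≈ 5.42 × 10^5 m³

Direct-runoff ordinates (Q − Q_b): 0.0, 8.3, 12.7, 30.8, 57.4, 83.1, 53.1, 33.9, 21.6, 0.0 m³/s.
ΣQ_DR = 300.9 m³/s.
With Δt = 0.5 h = 1800 s, V = ΣQ_DR · Δt = 300.9 × 1800 = 5.42 × 10^5 m³.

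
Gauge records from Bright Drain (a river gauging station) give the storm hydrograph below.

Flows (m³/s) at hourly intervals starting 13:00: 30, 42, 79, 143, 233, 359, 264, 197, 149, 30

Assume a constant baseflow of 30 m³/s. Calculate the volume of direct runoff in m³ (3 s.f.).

V ≈ 4.41 × 10^6 m³

Direct-runoff ordinates (Q − Q_b): 0.0, 12.0, 49.0, 113.0, 203.0, 329.0, 234.0, 167.0, 119.0, 0.0 m³/s.
ΣQ_DR = 1226 m³/s.
With Δt = 1 h = 3600 s, V = ΣQ_DR · Δt = 1226 × 3600 = 4.41 × 10^6 m³.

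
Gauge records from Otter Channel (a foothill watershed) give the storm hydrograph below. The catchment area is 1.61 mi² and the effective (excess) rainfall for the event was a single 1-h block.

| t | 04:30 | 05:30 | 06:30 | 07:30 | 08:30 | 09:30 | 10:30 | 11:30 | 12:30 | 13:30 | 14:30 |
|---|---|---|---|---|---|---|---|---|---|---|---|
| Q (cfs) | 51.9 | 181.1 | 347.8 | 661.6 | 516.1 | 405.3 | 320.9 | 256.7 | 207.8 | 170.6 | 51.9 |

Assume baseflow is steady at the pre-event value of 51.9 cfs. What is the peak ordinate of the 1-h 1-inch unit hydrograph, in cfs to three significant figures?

Direct runoff: 0.0, 129.2, 295.9, 609.7, 464.2, 353.4, 269.0, 204.8, 155.9, 118.7, 0.0 cfs; ΣQ_DR = 2601 cfs, peak = 609.7 cfs.
Runoff depth d = ΣQ_DR·Δt / A = 2601 × 3600 / (1.61 mi²) = 2.503 in.
The 1-inch UH is the DRH scaled by (1 in)/d, so U_p = 609.7 × 1/2.503 = 244 cfs.

U_p ≈ 244 cfs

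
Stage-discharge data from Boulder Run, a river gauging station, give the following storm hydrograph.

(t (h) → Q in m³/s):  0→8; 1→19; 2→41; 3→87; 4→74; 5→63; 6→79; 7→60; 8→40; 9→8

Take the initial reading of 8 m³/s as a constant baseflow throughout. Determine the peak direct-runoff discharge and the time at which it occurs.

Subtracting baseflow gives direct-runoff ordinates: 0.0, 11.0, 33.0, 79.0, 66.0, 55.0, 71.0, 52.0, 32.0, 0.0 m³/s.
The maximum is 79.0 m³/s, occurring at the reading for t = 3 h.

Q_p = 79.0 m³/s at t = 3 h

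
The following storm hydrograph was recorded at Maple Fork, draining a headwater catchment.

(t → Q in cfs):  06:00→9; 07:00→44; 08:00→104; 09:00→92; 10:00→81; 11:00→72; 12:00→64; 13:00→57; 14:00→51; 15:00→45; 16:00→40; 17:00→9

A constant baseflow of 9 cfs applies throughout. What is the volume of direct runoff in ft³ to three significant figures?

Direct-runoff ordinates (Q − Q_b): 0.0, 35.0, 95.0, 83.0, 72.0, 63.0, 55.0, 48.0, 42.0, 36.0, 31.0, 0.0 cfs.
ΣQ_DR = 560.0 cfs.
With Δt = 1 h = 3600 s, V = ΣQ_DR · Δt = 560.0 × 3600 = 2.02 × 10^6 ft³.

V ≈ 2.02 × 10^6 ft³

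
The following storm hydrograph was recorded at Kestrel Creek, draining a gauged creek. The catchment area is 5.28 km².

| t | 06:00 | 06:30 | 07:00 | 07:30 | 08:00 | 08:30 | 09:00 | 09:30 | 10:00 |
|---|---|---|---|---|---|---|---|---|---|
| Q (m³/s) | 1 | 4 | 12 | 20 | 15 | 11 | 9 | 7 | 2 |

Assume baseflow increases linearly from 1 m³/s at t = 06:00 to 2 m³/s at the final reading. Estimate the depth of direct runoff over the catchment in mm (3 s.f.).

d ≈ 23.0 mm

Direct runoff: 0.00, 2.88, 10.75, 18.62, 13.50, 9.38, 7.25, 5.12, 0.00 m³/s; ΣQ_DR = 67.50 m³/s.
V = ΣQ_DR · Δt = 67.50 × 1800 s = 1.215 × 10^5 m³.
Over A = 5.28 km², depth = V / A = 23.0 mm.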